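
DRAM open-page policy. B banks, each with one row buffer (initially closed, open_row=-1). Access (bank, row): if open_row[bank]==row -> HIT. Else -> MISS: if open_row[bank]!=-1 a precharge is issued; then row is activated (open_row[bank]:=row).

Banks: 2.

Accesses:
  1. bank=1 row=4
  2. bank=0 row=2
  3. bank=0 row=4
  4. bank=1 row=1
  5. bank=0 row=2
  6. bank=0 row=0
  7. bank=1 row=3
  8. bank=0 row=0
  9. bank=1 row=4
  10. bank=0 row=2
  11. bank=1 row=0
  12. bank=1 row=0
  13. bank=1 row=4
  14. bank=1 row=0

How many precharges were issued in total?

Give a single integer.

Acc 1: bank1 row4 -> MISS (open row4); precharges=0
Acc 2: bank0 row2 -> MISS (open row2); precharges=0
Acc 3: bank0 row4 -> MISS (open row4); precharges=1
Acc 4: bank1 row1 -> MISS (open row1); precharges=2
Acc 5: bank0 row2 -> MISS (open row2); precharges=3
Acc 6: bank0 row0 -> MISS (open row0); precharges=4
Acc 7: bank1 row3 -> MISS (open row3); precharges=5
Acc 8: bank0 row0 -> HIT
Acc 9: bank1 row4 -> MISS (open row4); precharges=6
Acc 10: bank0 row2 -> MISS (open row2); precharges=7
Acc 11: bank1 row0 -> MISS (open row0); precharges=8
Acc 12: bank1 row0 -> HIT
Acc 13: bank1 row4 -> MISS (open row4); precharges=9
Acc 14: bank1 row0 -> MISS (open row0); precharges=10

Answer: 10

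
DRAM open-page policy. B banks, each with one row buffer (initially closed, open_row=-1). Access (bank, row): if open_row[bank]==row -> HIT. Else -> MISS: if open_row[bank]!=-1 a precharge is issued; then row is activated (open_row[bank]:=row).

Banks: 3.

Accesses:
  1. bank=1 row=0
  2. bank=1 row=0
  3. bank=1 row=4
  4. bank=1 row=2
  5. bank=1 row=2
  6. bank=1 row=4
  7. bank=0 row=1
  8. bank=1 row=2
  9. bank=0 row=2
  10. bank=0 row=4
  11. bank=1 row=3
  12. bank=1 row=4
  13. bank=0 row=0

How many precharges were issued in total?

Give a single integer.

Answer: 9

Derivation:
Acc 1: bank1 row0 -> MISS (open row0); precharges=0
Acc 2: bank1 row0 -> HIT
Acc 3: bank1 row4 -> MISS (open row4); precharges=1
Acc 4: bank1 row2 -> MISS (open row2); precharges=2
Acc 5: bank1 row2 -> HIT
Acc 6: bank1 row4 -> MISS (open row4); precharges=3
Acc 7: bank0 row1 -> MISS (open row1); precharges=3
Acc 8: bank1 row2 -> MISS (open row2); precharges=4
Acc 9: bank0 row2 -> MISS (open row2); precharges=5
Acc 10: bank0 row4 -> MISS (open row4); precharges=6
Acc 11: bank1 row3 -> MISS (open row3); precharges=7
Acc 12: bank1 row4 -> MISS (open row4); precharges=8
Acc 13: bank0 row0 -> MISS (open row0); precharges=9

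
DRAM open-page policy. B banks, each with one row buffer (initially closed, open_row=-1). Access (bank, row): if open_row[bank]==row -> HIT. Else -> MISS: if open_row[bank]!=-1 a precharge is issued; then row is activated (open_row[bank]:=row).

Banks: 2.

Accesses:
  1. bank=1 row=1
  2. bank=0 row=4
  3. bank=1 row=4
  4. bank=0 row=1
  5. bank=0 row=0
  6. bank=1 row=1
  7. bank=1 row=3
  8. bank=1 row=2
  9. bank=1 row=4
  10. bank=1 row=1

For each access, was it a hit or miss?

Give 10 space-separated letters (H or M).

Acc 1: bank1 row1 -> MISS (open row1); precharges=0
Acc 2: bank0 row4 -> MISS (open row4); precharges=0
Acc 3: bank1 row4 -> MISS (open row4); precharges=1
Acc 4: bank0 row1 -> MISS (open row1); precharges=2
Acc 5: bank0 row0 -> MISS (open row0); precharges=3
Acc 6: bank1 row1 -> MISS (open row1); precharges=4
Acc 7: bank1 row3 -> MISS (open row3); precharges=5
Acc 8: bank1 row2 -> MISS (open row2); precharges=6
Acc 9: bank1 row4 -> MISS (open row4); precharges=7
Acc 10: bank1 row1 -> MISS (open row1); precharges=8

Answer: M M M M M M M M M M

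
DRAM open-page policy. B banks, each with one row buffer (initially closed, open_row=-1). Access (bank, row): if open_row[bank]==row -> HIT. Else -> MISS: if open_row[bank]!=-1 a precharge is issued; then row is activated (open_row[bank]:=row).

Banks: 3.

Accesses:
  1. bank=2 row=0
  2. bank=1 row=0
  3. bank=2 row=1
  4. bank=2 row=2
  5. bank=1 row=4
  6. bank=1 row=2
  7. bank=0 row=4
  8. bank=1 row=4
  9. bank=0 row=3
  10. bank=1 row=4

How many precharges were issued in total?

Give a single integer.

Answer: 6

Derivation:
Acc 1: bank2 row0 -> MISS (open row0); precharges=0
Acc 2: bank1 row0 -> MISS (open row0); precharges=0
Acc 3: bank2 row1 -> MISS (open row1); precharges=1
Acc 4: bank2 row2 -> MISS (open row2); precharges=2
Acc 5: bank1 row4 -> MISS (open row4); precharges=3
Acc 6: bank1 row2 -> MISS (open row2); precharges=4
Acc 7: bank0 row4 -> MISS (open row4); precharges=4
Acc 8: bank1 row4 -> MISS (open row4); precharges=5
Acc 9: bank0 row3 -> MISS (open row3); precharges=6
Acc 10: bank1 row4 -> HIT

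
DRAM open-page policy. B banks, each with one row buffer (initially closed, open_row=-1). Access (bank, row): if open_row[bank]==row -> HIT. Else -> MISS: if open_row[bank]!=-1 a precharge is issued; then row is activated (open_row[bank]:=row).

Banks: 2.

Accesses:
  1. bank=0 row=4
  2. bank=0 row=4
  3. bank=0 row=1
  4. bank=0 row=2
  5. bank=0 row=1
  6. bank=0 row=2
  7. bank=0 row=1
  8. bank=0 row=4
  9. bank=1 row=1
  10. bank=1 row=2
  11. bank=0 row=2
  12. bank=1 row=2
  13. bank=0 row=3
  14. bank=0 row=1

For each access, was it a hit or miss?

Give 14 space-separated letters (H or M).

Answer: M H M M M M M M M M M H M M

Derivation:
Acc 1: bank0 row4 -> MISS (open row4); precharges=0
Acc 2: bank0 row4 -> HIT
Acc 3: bank0 row1 -> MISS (open row1); precharges=1
Acc 4: bank0 row2 -> MISS (open row2); precharges=2
Acc 5: bank0 row1 -> MISS (open row1); precharges=3
Acc 6: bank0 row2 -> MISS (open row2); precharges=4
Acc 7: bank0 row1 -> MISS (open row1); precharges=5
Acc 8: bank0 row4 -> MISS (open row4); precharges=6
Acc 9: bank1 row1 -> MISS (open row1); precharges=6
Acc 10: bank1 row2 -> MISS (open row2); precharges=7
Acc 11: bank0 row2 -> MISS (open row2); precharges=8
Acc 12: bank1 row2 -> HIT
Acc 13: bank0 row3 -> MISS (open row3); precharges=9
Acc 14: bank0 row1 -> MISS (open row1); precharges=10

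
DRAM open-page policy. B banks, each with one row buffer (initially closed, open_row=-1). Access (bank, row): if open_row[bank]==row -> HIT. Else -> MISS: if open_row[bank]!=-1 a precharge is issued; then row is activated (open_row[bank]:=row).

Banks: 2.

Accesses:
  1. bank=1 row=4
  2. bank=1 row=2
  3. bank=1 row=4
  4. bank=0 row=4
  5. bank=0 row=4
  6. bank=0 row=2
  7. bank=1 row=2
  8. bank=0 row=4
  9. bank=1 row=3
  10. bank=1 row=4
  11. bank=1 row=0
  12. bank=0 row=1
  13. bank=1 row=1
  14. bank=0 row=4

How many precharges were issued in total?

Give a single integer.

Answer: 11

Derivation:
Acc 1: bank1 row4 -> MISS (open row4); precharges=0
Acc 2: bank1 row2 -> MISS (open row2); precharges=1
Acc 3: bank1 row4 -> MISS (open row4); precharges=2
Acc 4: bank0 row4 -> MISS (open row4); precharges=2
Acc 5: bank0 row4 -> HIT
Acc 6: bank0 row2 -> MISS (open row2); precharges=3
Acc 7: bank1 row2 -> MISS (open row2); precharges=4
Acc 8: bank0 row4 -> MISS (open row4); precharges=5
Acc 9: bank1 row3 -> MISS (open row3); precharges=6
Acc 10: bank1 row4 -> MISS (open row4); precharges=7
Acc 11: bank1 row0 -> MISS (open row0); precharges=8
Acc 12: bank0 row1 -> MISS (open row1); precharges=9
Acc 13: bank1 row1 -> MISS (open row1); precharges=10
Acc 14: bank0 row4 -> MISS (open row4); precharges=11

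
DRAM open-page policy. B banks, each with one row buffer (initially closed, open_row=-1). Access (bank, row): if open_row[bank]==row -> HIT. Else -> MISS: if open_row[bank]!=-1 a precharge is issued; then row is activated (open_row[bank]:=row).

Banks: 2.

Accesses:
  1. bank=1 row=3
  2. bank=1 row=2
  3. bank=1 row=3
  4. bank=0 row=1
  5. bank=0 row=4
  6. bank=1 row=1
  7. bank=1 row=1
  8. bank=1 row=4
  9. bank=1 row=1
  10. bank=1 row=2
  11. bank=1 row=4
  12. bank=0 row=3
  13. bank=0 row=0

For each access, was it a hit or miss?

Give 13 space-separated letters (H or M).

Answer: M M M M M M H M M M M M M

Derivation:
Acc 1: bank1 row3 -> MISS (open row3); precharges=0
Acc 2: bank1 row2 -> MISS (open row2); precharges=1
Acc 3: bank1 row3 -> MISS (open row3); precharges=2
Acc 4: bank0 row1 -> MISS (open row1); precharges=2
Acc 5: bank0 row4 -> MISS (open row4); precharges=3
Acc 6: bank1 row1 -> MISS (open row1); precharges=4
Acc 7: bank1 row1 -> HIT
Acc 8: bank1 row4 -> MISS (open row4); precharges=5
Acc 9: bank1 row1 -> MISS (open row1); precharges=6
Acc 10: bank1 row2 -> MISS (open row2); precharges=7
Acc 11: bank1 row4 -> MISS (open row4); precharges=8
Acc 12: bank0 row3 -> MISS (open row3); precharges=9
Acc 13: bank0 row0 -> MISS (open row0); precharges=10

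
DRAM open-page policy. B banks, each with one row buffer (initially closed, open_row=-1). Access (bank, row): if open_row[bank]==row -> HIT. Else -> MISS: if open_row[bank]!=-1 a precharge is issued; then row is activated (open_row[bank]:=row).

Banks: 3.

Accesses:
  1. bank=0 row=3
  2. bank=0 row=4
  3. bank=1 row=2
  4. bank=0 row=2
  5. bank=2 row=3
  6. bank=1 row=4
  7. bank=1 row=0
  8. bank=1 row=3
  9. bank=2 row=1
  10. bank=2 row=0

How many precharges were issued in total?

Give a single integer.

Acc 1: bank0 row3 -> MISS (open row3); precharges=0
Acc 2: bank0 row4 -> MISS (open row4); precharges=1
Acc 3: bank1 row2 -> MISS (open row2); precharges=1
Acc 4: bank0 row2 -> MISS (open row2); precharges=2
Acc 5: bank2 row3 -> MISS (open row3); precharges=2
Acc 6: bank1 row4 -> MISS (open row4); precharges=3
Acc 7: bank1 row0 -> MISS (open row0); precharges=4
Acc 8: bank1 row3 -> MISS (open row3); precharges=5
Acc 9: bank2 row1 -> MISS (open row1); precharges=6
Acc 10: bank2 row0 -> MISS (open row0); precharges=7

Answer: 7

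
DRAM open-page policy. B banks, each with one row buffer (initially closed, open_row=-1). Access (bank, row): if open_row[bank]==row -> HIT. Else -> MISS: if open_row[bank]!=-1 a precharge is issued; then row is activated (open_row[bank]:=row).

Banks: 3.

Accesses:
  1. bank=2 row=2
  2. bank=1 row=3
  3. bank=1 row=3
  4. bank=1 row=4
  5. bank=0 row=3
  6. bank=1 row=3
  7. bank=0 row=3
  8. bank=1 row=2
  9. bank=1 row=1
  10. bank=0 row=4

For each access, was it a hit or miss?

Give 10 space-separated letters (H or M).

Acc 1: bank2 row2 -> MISS (open row2); precharges=0
Acc 2: bank1 row3 -> MISS (open row3); precharges=0
Acc 3: bank1 row3 -> HIT
Acc 4: bank1 row4 -> MISS (open row4); precharges=1
Acc 5: bank0 row3 -> MISS (open row3); precharges=1
Acc 6: bank1 row3 -> MISS (open row3); precharges=2
Acc 7: bank0 row3 -> HIT
Acc 8: bank1 row2 -> MISS (open row2); precharges=3
Acc 9: bank1 row1 -> MISS (open row1); precharges=4
Acc 10: bank0 row4 -> MISS (open row4); precharges=5

Answer: M M H M M M H M M M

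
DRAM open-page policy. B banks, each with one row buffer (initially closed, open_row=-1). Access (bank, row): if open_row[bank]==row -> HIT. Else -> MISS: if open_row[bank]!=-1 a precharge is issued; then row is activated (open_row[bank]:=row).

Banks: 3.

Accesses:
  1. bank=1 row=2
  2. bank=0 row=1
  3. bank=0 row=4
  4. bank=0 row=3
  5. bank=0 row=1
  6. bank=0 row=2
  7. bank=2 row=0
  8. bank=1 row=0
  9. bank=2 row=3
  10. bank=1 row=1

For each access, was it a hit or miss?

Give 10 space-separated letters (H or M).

Acc 1: bank1 row2 -> MISS (open row2); precharges=0
Acc 2: bank0 row1 -> MISS (open row1); precharges=0
Acc 3: bank0 row4 -> MISS (open row4); precharges=1
Acc 4: bank0 row3 -> MISS (open row3); precharges=2
Acc 5: bank0 row1 -> MISS (open row1); precharges=3
Acc 6: bank0 row2 -> MISS (open row2); precharges=4
Acc 7: bank2 row0 -> MISS (open row0); precharges=4
Acc 8: bank1 row0 -> MISS (open row0); precharges=5
Acc 9: bank2 row3 -> MISS (open row3); precharges=6
Acc 10: bank1 row1 -> MISS (open row1); precharges=7

Answer: M M M M M M M M M M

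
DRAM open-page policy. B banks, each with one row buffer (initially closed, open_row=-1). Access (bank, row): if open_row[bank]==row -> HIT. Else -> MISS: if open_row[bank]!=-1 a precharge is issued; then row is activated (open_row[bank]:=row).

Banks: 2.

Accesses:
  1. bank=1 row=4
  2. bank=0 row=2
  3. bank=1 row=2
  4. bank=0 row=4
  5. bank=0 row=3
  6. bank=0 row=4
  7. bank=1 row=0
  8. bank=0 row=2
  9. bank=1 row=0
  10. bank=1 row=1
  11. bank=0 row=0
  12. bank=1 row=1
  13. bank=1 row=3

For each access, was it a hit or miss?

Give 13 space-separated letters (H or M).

Answer: M M M M M M M M H M M H M

Derivation:
Acc 1: bank1 row4 -> MISS (open row4); precharges=0
Acc 2: bank0 row2 -> MISS (open row2); precharges=0
Acc 3: bank1 row2 -> MISS (open row2); precharges=1
Acc 4: bank0 row4 -> MISS (open row4); precharges=2
Acc 5: bank0 row3 -> MISS (open row3); precharges=3
Acc 6: bank0 row4 -> MISS (open row4); precharges=4
Acc 7: bank1 row0 -> MISS (open row0); precharges=5
Acc 8: bank0 row2 -> MISS (open row2); precharges=6
Acc 9: bank1 row0 -> HIT
Acc 10: bank1 row1 -> MISS (open row1); precharges=7
Acc 11: bank0 row0 -> MISS (open row0); precharges=8
Acc 12: bank1 row1 -> HIT
Acc 13: bank1 row3 -> MISS (open row3); precharges=9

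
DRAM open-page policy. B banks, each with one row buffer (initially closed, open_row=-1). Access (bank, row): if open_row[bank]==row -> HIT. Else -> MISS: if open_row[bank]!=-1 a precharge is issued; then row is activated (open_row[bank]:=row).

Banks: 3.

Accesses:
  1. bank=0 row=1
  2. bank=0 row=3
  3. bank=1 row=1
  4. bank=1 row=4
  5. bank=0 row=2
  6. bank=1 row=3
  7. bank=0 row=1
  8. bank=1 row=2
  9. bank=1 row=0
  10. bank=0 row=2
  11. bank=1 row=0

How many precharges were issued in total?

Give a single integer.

Answer: 8

Derivation:
Acc 1: bank0 row1 -> MISS (open row1); precharges=0
Acc 2: bank0 row3 -> MISS (open row3); precharges=1
Acc 3: bank1 row1 -> MISS (open row1); precharges=1
Acc 4: bank1 row4 -> MISS (open row4); precharges=2
Acc 5: bank0 row2 -> MISS (open row2); precharges=3
Acc 6: bank1 row3 -> MISS (open row3); precharges=4
Acc 7: bank0 row1 -> MISS (open row1); precharges=5
Acc 8: bank1 row2 -> MISS (open row2); precharges=6
Acc 9: bank1 row0 -> MISS (open row0); precharges=7
Acc 10: bank0 row2 -> MISS (open row2); precharges=8
Acc 11: bank1 row0 -> HIT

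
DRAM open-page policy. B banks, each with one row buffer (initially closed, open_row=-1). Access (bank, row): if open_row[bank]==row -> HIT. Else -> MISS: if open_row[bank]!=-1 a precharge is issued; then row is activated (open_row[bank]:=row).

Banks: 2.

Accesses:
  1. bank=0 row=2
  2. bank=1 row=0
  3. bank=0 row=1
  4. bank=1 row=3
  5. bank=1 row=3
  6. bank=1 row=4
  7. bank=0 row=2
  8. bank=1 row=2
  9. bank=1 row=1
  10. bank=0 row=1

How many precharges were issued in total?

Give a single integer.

Acc 1: bank0 row2 -> MISS (open row2); precharges=0
Acc 2: bank1 row0 -> MISS (open row0); precharges=0
Acc 3: bank0 row1 -> MISS (open row1); precharges=1
Acc 4: bank1 row3 -> MISS (open row3); precharges=2
Acc 5: bank1 row3 -> HIT
Acc 6: bank1 row4 -> MISS (open row4); precharges=3
Acc 7: bank0 row2 -> MISS (open row2); precharges=4
Acc 8: bank1 row2 -> MISS (open row2); precharges=5
Acc 9: bank1 row1 -> MISS (open row1); precharges=6
Acc 10: bank0 row1 -> MISS (open row1); precharges=7

Answer: 7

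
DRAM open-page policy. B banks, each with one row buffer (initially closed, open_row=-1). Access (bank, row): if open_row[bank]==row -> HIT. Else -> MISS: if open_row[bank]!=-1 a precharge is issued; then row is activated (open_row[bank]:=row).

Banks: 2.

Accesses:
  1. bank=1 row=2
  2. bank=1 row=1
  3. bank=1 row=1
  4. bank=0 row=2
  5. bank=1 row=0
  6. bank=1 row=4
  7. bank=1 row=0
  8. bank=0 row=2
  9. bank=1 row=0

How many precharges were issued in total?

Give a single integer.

Acc 1: bank1 row2 -> MISS (open row2); precharges=0
Acc 2: bank1 row1 -> MISS (open row1); precharges=1
Acc 3: bank1 row1 -> HIT
Acc 4: bank0 row2 -> MISS (open row2); precharges=1
Acc 5: bank1 row0 -> MISS (open row0); precharges=2
Acc 6: bank1 row4 -> MISS (open row4); precharges=3
Acc 7: bank1 row0 -> MISS (open row0); precharges=4
Acc 8: bank0 row2 -> HIT
Acc 9: bank1 row0 -> HIT

Answer: 4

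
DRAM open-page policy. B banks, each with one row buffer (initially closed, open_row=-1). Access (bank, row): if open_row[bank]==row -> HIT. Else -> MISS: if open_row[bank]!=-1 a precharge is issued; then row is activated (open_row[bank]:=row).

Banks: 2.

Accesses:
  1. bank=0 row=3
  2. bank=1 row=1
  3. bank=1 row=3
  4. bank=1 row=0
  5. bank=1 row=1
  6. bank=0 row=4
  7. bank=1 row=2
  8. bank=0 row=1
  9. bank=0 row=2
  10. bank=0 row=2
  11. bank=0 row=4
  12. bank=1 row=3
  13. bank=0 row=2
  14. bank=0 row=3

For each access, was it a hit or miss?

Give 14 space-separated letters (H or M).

Acc 1: bank0 row3 -> MISS (open row3); precharges=0
Acc 2: bank1 row1 -> MISS (open row1); precharges=0
Acc 3: bank1 row3 -> MISS (open row3); precharges=1
Acc 4: bank1 row0 -> MISS (open row0); precharges=2
Acc 5: bank1 row1 -> MISS (open row1); precharges=3
Acc 6: bank0 row4 -> MISS (open row4); precharges=4
Acc 7: bank1 row2 -> MISS (open row2); precharges=5
Acc 8: bank0 row1 -> MISS (open row1); precharges=6
Acc 9: bank0 row2 -> MISS (open row2); precharges=7
Acc 10: bank0 row2 -> HIT
Acc 11: bank0 row4 -> MISS (open row4); precharges=8
Acc 12: bank1 row3 -> MISS (open row3); precharges=9
Acc 13: bank0 row2 -> MISS (open row2); precharges=10
Acc 14: bank0 row3 -> MISS (open row3); precharges=11

Answer: M M M M M M M M M H M M M M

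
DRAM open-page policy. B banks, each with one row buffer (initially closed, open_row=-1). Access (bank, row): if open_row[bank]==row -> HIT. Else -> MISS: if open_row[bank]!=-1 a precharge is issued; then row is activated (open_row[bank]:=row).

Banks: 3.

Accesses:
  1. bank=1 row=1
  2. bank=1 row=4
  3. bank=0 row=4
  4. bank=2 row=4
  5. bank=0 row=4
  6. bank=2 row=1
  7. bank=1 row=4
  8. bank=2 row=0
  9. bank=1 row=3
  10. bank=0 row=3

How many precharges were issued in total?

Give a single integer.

Answer: 5

Derivation:
Acc 1: bank1 row1 -> MISS (open row1); precharges=0
Acc 2: bank1 row4 -> MISS (open row4); precharges=1
Acc 3: bank0 row4 -> MISS (open row4); precharges=1
Acc 4: bank2 row4 -> MISS (open row4); precharges=1
Acc 5: bank0 row4 -> HIT
Acc 6: bank2 row1 -> MISS (open row1); precharges=2
Acc 7: bank1 row4 -> HIT
Acc 8: bank2 row0 -> MISS (open row0); precharges=3
Acc 9: bank1 row3 -> MISS (open row3); precharges=4
Acc 10: bank0 row3 -> MISS (open row3); precharges=5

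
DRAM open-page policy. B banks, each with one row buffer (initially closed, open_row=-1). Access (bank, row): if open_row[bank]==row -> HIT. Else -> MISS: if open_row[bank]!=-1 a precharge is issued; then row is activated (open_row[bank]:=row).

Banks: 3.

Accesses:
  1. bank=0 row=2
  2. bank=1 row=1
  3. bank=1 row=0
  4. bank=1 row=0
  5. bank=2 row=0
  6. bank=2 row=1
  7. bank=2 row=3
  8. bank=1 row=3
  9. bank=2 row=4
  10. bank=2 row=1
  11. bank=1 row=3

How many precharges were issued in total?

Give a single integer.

Answer: 6

Derivation:
Acc 1: bank0 row2 -> MISS (open row2); precharges=0
Acc 2: bank1 row1 -> MISS (open row1); precharges=0
Acc 3: bank1 row0 -> MISS (open row0); precharges=1
Acc 4: bank1 row0 -> HIT
Acc 5: bank2 row0 -> MISS (open row0); precharges=1
Acc 6: bank2 row1 -> MISS (open row1); precharges=2
Acc 7: bank2 row3 -> MISS (open row3); precharges=3
Acc 8: bank1 row3 -> MISS (open row3); precharges=4
Acc 9: bank2 row4 -> MISS (open row4); precharges=5
Acc 10: bank2 row1 -> MISS (open row1); precharges=6
Acc 11: bank1 row3 -> HIT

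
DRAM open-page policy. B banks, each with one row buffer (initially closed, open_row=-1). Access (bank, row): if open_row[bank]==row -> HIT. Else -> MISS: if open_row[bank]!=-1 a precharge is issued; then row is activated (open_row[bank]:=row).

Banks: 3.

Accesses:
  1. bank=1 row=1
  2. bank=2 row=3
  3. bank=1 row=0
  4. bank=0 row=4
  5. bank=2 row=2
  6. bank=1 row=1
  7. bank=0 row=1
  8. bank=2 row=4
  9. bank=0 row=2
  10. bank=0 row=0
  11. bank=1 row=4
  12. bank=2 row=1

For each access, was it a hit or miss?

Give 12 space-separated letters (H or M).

Answer: M M M M M M M M M M M M

Derivation:
Acc 1: bank1 row1 -> MISS (open row1); precharges=0
Acc 2: bank2 row3 -> MISS (open row3); precharges=0
Acc 3: bank1 row0 -> MISS (open row0); precharges=1
Acc 4: bank0 row4 -> MISS (open row4); precharges=1
Acc 5: bank2 row2 -> MISS (open row2); precharges=2
Acc 6: bank1 row1 -> MISS (open row1); precharges=3
Acc 7: bank0 row1 -> MISS (open row1); precharges=4
Acc 8: bank2 row4 -> MISS (open row4); precharges=5
Acc 9: bank0 row2 -> MISS (open row2); precharges=6
Acc 10: bank0 row0 -> MISS (open row0); precharges=7
Acc 11: bank1 row4 -> MISS (open row4); precharges=8
Acc 12: bank2 row1 -> MISS (open row1); precharges=9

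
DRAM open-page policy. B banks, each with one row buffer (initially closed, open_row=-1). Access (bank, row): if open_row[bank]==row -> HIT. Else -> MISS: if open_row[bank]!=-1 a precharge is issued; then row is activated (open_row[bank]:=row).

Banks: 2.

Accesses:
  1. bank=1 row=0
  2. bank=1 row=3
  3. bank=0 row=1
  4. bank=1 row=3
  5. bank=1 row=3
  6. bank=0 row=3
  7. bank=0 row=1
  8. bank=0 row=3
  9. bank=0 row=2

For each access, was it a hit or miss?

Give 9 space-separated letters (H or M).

Acc 1: bank1 row0 -> MISS (open row0); precharges=0
Acc 2: bank1 row3 -> MISS (open row3); precharges=1
Acc 3: bank0 row1 -> MISS (open row1); precharges=1
Acc 4: bank1 row3 -> HIT
Acc 5: bank1 row3 -> HIT
Acc 6: bank0 row3 -> MISS (open row3); precharges=2
Acc 7: bank0 row1 -> MISS (open row1); precharges=3
Acc 8: bank0 row3 -> MISS (open row3); precharges=4
Acc 9: bank0 row2 -> MISS (open row2); precharges=5

Answer: M M M H H M M M M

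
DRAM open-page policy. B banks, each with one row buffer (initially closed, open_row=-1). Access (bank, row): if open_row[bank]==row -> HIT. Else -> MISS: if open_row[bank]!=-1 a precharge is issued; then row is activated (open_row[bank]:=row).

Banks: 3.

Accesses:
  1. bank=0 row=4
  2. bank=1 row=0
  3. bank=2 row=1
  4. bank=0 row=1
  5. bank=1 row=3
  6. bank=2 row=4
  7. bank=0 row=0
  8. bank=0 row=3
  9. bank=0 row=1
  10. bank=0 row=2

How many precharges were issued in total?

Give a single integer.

Answer: 7

Derivation:
Acc 1: bank0 row4 -> MISS (open row4); precharges=0
Acc 2: bank1 row0 -> MISS (open row0); precharges=0
Acc 3: bank2 row1 -> MISS (open row1); precharges=0
Acc 4: bank0 row1 -> MISS (open row1); precharges=1
Acc 5: bank1 row3 -> MISS (open row3); precharges=2
Acc 6: bank2 row4 -> MISS (open row4); precharges=3
Acc 7: bank0 row0 -> MISS (open row0); precharges=4
Acc 8: bank0 row3 -> MISS (open row3); precharges=5
Acc 9: bank0 row1 -> MISS (open row1); precharges=6
Acc 10: bank0 row2 -> MISS (open row2); precharges=7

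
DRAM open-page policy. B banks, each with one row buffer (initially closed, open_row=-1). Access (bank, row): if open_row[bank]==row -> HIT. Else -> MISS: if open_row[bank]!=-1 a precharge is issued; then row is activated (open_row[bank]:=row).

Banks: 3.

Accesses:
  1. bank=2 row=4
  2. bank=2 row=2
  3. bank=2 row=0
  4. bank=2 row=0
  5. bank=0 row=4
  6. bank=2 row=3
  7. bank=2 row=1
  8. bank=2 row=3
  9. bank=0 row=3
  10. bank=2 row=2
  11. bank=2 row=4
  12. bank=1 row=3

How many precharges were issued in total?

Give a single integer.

Acc 1: bank2 row4 -> MISS (open row4); precharges=0
Acc 2: bank2 row2 -> MISS (open row2); precharges=1
Acc 3: bank2 row0 -> MISS (open row0); precharges=2
Acc 4: bank2 row0 -> HIT
Acc 5: bank0 row4 -> MISS (open row4); precharges=2
Acc 6: bank2 row3 -> MISS (open row3); precharges=3
Acc 7: bank2 row1 -> MISS (open row1); precharges=4
Acc 8: bank2 row3 -> MISS (open row3); precharges=5
Acc 9: bank0 row3 -> MISS (open row3); precharges=6
Acc 10: bank2 row2 -> MISS (open row2); precharges=7
Acc 11: bank2 row4 -> MISS (open row4); precharges=8
Acc 12: bank1 row3 -> MISS (open row3); precharges=8

Answer: 8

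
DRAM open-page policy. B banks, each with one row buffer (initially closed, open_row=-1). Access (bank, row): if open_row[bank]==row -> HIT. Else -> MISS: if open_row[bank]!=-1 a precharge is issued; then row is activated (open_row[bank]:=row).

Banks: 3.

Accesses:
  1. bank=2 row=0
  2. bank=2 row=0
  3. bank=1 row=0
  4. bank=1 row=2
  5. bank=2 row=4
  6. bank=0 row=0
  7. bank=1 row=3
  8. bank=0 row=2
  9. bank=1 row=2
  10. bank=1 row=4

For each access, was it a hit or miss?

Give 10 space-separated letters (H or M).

Acc 1: bank2 row0 -> MISS (open row0); precharges=0
Acc 2: bank2 row0 -> HIT
Acc 3: bank1 row0 -> MISS (open row0); precharges=0
Acc 4: bank1 row2 -> MISS (open row2); precharges=1
Acc 5: bank2 row4 -> MISS (open row4); precharges=2
Acc 6: bank0 row0 -> MISS (open row0); precharges=2
Acc 7: bank1 row3 -> MISS (open row3); precharges=3
Acc 8: bank0 row2 -> MISS (open row2); precharges=4
Acc 9: bank1 row2 -> MISS (open row2); precharges=5
Acc 10: bank1 row4 -> MISS (open row4); precharges=6

Answer: M H M M M M M M M M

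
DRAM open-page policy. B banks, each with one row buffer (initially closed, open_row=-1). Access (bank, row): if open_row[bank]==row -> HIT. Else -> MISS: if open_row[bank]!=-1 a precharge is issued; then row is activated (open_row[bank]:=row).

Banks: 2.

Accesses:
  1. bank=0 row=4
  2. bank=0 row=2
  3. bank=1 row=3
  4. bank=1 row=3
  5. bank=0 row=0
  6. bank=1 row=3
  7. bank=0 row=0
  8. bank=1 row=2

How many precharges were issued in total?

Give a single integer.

Answer: 3

Derivation:
Acc 1: bank0 row4 -> MISS (open row4); precharges=0
Acc 2: bank0 row2 -> MISS (open row2); precharges=1
Acc 3: bank1 row3 -> MISS (open row3); precharges=1
Acc 4: bank1 row3 -> HIT
Acc 5: bank0 row0 -> MISS (open row0); precharges=2
Acc 6: bank1 row3 -> HIT
Acc 7: bank0 row0 -> HIT
Acc 8: bank1 row2 -> MISS (open row2); precharges=3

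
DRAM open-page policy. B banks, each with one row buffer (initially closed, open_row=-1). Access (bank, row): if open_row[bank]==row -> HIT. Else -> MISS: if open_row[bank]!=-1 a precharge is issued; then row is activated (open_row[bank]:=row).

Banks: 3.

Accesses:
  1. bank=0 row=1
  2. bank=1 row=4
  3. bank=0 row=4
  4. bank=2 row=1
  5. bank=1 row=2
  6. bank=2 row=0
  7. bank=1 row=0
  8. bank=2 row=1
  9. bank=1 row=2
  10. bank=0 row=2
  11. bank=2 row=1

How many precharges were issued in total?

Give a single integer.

Answer: 7

Derivation:
Acc 1: bank0 row1 -> MISS (open row1); precharges=0
Acc 2: bank1 row4 -> MISS (open row4); precharges=0
Acc 3: bank0 row4 -> MISS (open row4); precharges=1
Acc 4: bank2 row1 -> MISS (open row1); precharges=1
Acc 5: bank1 row2 -> MISS (open row2); precharges=2
Acc 6: bank2 row0 -> MISS (open row0); precharges=3
Acc 7: bank1 row0 -> MISS (open row0); precharges=4
Acc 8: bank2 row1 -> MISS (open row1); precharges=5
Acc 9: bank1 row2 -> MISS (open row2); precharges=6
Acc 10: bank0 row2 -> MISS (open row2); precharges=7
Acc 11: bank2 row1 -> HIT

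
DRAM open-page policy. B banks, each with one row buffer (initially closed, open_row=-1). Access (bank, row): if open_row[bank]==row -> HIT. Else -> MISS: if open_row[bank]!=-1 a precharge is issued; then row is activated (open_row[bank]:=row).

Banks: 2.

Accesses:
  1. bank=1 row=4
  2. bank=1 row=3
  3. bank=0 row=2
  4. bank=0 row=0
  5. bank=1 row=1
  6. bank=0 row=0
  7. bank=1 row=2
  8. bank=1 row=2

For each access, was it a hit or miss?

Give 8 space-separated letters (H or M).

Acc 1: bank1 row4 -> MISS (open row4); precharges=0
Acc 2: bank1 row3 -> MISS (open row3); precharges=1
Acc 3: bank0 row2 -> MISS (open row2); precharges=1
Acc 4: bank0 row0 -> MISS (open row0); precharges=2
Acc 5: bank1 row1 -> MISS (open row1); precharges=3
Acc 6: bank0 row0 -> HIT
Acc 7: bank1 row2 -> MISS (open row2); precharges=4
Acc 8: bank1 row2 -> HIT

Answer: M M M M M H M H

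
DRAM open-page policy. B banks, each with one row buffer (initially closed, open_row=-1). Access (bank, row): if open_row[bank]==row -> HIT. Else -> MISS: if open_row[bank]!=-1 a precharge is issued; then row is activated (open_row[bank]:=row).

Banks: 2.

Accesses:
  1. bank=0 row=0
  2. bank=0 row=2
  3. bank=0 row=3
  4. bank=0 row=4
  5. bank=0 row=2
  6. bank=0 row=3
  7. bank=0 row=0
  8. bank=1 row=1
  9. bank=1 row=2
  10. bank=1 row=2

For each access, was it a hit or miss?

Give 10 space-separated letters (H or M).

Answer: M M M M M M M M M H

Derivation:
Acc 1: bank0 row0 -> MISS (open row0); precharges=0
Acc 2: bank0 row2 -> MISS (open row2); precharges=1
Acc 3: bank0 row3 -> MISS (open row3); precharges=2
Acc 4: bank0 row4 -> MISS (open row4); precharges=3
Acc 5: bank0 row2 -> MISS (open row2); precharges=4
Acc 6: bank0 row3 -> MISS (open row3); precharges=5
Acc 7: bank0 row0 -> MISS (open row0); precharges=6
Acc 8: bank1 row1 -> MISS (open row1); precharges=6
Acc 9: bank1 row2 -> MISS (open row2); precharges=7
Acc 10: bank1 row2 -> HIT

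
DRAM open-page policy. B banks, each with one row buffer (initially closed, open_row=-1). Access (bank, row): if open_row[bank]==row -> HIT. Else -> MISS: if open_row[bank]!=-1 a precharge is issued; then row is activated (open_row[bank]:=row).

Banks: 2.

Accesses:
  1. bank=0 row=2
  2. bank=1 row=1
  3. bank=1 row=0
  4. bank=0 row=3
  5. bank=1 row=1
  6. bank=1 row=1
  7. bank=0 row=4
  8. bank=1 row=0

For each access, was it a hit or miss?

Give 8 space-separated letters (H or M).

Answer: M M M M M H M M

Derivation:
Acc 1: bank0 row2 -> MISS (open row2); precharges=0
Acc 2: bank1 row1 -> MISS (open row1); precharges=0
Acc 3: bank1 row0 -> MISS (open row0); precharges=1
Acc 4: bank0 row3 -> MISS (open row3); precharges=2
Acc 5: bank1 row1 -> MISS (open row1); precharges=3
Acc 6: bank1 row1 -> HIT
Acc 7: bank0 row4 -> MISS (open row4); precharges=4
Acc 8: bank1 row0 -> MISS (open row0); precharges=5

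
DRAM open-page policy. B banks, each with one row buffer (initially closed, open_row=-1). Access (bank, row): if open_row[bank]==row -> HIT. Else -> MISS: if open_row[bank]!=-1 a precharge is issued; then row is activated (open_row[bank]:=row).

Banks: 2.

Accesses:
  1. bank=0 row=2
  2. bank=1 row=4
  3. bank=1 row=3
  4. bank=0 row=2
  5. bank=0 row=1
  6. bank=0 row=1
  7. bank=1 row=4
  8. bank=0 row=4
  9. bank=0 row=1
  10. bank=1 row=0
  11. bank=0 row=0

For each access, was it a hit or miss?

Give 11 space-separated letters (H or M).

Acc 1: bank0 row2 -> MISS (open row2); precharges=0
Acc 2: bank1 row4 -> MISS (open row4); precharges=0
Acc 3: bank1 row3 -> MISS (open row3); precharges=1
Acc 4: bank0 row2 -> HIT
Acc 5: bank0 row1 -> MISS (open row1); precharges=2
Acc 6: bank0 row1 -> HIT
Acc 7: bank1 row4 -> MISS (open row4); precharges=3
Acc 8: bank0 row4 -> MISS (open row4); precharges=4
Acc 9: bank0 row1 -> MISS (open row1); precharges=5
Acc 10: bank1 row0 -> MISS (open row0); precharges=6
Acc 11: bank0 row0 -> MISS (open row0); precharges=7

Answer: M M M H M H M M M M M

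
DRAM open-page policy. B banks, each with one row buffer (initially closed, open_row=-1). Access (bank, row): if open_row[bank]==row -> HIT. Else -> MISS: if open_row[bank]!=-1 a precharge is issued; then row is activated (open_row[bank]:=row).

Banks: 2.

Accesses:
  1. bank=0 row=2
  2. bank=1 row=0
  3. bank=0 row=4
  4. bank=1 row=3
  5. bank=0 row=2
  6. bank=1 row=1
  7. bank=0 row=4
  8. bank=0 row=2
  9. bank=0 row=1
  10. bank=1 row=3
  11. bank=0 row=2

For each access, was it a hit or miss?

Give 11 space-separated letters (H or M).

Answer: M M M M M M M M M M M

Derivation:
Acc 1: bank0 row2 -> MISS (open row2); precharges=0
Acc 2: bank1 row0 -> MISS (open row0); precharges=0
Acc 3: bank0 row4 -> MISS (open row4); precharges=1
Acc 4: bank1 row3 -> MISS (open row3); precharges=2
Acc 5: bank0 row2 -> MISS (open row2); precharges=3
Acc 6: bank1 row1 -> MISS (open row1); precharges=4
Acc 7: bank0 row4 -> MISS (open row4); precharges=5
Acc 8: bank0 row2 -> MISS (open row2); precharges=6
Acc 9: bank0 row1 -> MISS (open row1); precharges=7
Acc 10: bank1 row3 -> MISS (open row3); precharges=8
Acc 11: bank0 row2 -> MISS (open row2); precharges=9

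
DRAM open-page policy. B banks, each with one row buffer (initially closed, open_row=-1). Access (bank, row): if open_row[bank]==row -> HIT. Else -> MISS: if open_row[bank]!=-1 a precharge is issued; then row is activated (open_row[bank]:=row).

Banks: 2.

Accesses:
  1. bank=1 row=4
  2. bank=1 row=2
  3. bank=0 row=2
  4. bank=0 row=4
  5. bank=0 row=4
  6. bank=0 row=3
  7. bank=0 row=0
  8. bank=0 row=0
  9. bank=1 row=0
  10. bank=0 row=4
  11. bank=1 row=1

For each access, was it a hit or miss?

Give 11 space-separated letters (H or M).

Answer: M M M M H M M H M M M

Derivation:
Acc 1: bank1 row4 -> MISS (open row4); precharges=0
Acc 2: bank1 row2 -> MISS (open row2); precharges=1
Acc 3: bank0 row2 -> MISS (open row2); precharges=1
Acc 4: bank0 row4 -> MISS (open row4); precharges=2
Acc 5: bank0 row4 -> HIT
Acc 6: bank0 row3 -> MISS (open row3); precharges=3
Acc 7: bank0 row0 -> MISS (open row0); precharges=4
Acc 8: bank0 row0 -> HIT
Acc 9: bank1 row0 -> MISS (open row0); precharges=5
Acc 10: bank0 row4 -> MISS (open row4); precharges=6
Acc 11: bank1 row1 -> MISS (open row1); precharges=7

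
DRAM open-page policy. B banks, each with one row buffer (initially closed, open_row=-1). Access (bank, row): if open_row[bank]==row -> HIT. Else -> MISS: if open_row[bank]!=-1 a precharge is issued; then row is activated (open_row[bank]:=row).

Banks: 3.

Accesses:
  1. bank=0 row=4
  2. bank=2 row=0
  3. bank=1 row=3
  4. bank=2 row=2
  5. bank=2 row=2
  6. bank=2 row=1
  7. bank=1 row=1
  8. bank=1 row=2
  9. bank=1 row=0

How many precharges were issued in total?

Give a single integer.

Answer: 5

Derivation:
Acc 1: bank0 row4 -> MISS (open row4); precharges=0
Acc 2: bank2 row0 -> MISS (open row0); precharges=0
Acc 3: bank1 row3 -> MISS (open row3); precharges=0
Acc 4: bank2 row2 -> MISS (open row2); precharges=1
Acc 5: bank2 row2 -> HIT
Acc 6: bank2 row1 -> MISS (open row1); precharges=2
Acc 7: bank1 row1 -> MISS (open row1); precharges=3
Acc 8: bank1 row2 -> MISS (open row2); precharges=4
Acc 9: bank1 row0 -> MISS (open row0); precharges=5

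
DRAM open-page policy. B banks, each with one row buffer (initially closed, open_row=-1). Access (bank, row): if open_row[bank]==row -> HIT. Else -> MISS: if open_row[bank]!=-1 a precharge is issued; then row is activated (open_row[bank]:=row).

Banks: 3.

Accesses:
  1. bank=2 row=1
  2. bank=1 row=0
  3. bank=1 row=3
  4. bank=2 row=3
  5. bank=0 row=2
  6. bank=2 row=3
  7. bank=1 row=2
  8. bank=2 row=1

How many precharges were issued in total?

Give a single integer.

Answer: 4

Derivation:
Acc 1: bank2 row1 -> MISS (open row1); precharges=0
Acc 2: bank1 row0 -> MISS (open row0); precharges=0
Acc 3: bank1 row3 -> MISS (open row3); precharges=1
Acc 4: bank2 row3 -> MISS (open row3); precharges=2
Acc 5: bank0 row2 -> MISS (open row2); precharges=2
Acc 6: bank2 row3 -> HIT
Acc 7: bank1 row2 -> MISS (open row2); precharges=3
Acc 8: bank2 row1 -> MISS (open row1); precharges=4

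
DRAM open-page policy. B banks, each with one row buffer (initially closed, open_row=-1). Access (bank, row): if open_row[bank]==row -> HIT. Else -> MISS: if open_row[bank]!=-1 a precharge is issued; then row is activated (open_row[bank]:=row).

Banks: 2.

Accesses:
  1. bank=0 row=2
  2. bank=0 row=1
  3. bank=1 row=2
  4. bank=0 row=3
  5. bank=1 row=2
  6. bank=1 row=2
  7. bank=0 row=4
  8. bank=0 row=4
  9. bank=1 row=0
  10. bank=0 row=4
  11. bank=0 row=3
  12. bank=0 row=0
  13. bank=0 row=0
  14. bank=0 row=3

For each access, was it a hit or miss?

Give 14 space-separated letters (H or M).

Answer: M M M M H H M H M H M M H M

Derivation:
Acc 1: bank0 row2 -> MISS (open row2); precharges=0
Acc 2: bank0 row1 -> MISS (open row1); precharges=1
Acc 3: bank1 row2 -> MISS (open row2); precharges=1
Acc 4: bank0 row3 -> MISS (open row3); precharges=2
Acc 5: bank1 row2 -> HIT
Acc 6: bank1 row2 -> HIT
Acc 7: bank0 row4 -> MISS (open row4); precharges=3
Acc 8: bank0 row4 -> HIT
Acc 9: bank1 row0 -> MISS (open row0); precharges=4
Acc 10: bank0 row4 -> HIT
Acc 11: bank0 row3 -> MISS (open row3); precharges=5
Acc 12: bank0 row0 -> MISS (open row0); precharges=6
Acc 13: bank0 row0 -> HIT
Acc 14: bank0 row3 -> MISS (open row3); precharges=7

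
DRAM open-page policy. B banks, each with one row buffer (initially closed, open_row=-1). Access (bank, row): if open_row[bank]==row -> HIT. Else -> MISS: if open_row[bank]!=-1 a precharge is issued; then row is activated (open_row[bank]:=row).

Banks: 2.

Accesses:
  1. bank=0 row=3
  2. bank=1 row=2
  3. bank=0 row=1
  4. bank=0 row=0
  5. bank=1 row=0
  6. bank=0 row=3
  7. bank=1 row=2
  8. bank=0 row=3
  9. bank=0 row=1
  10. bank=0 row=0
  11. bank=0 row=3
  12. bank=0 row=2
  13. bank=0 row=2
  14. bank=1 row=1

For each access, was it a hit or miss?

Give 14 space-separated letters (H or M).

Acc 1: bank0 row3 -> MISS (open row3); precharges=0
Acc 2: bank1 row2 -> MISS (open row2); precharges=0
Acc 3: bank0 row1 -> MISS (open row1); precharges=1
Acc 4: bank0 row0 -> MISS (open row0); precharges=2
Acc 5: bank1 row0 -> MISS (open row0); precharges=3
Acc 6: bank0 row3 -> MISS (open row3); precharges=4
Acc 7: bank1 row2 -> MISS (open row2); precharges=5
Acc 8: bank0 row3 -> HIT
Acc 9: bank0 row1 -> MISS (open row1); precharges=6
Acc 10: bank0 row0 -> MISS (open row0); precharges=7
Acc 11: bank0 row3 -> MISS (open row3); precharges=8
Acc 12: bank0 row2 -> MISS (open row2); precharges=9
Acc 13: bank0 row2 -> HIT
Acc 14: bank1 row1 -> MISS (open row1); precharges=10

Answer: M M M M M M M H M M M M H M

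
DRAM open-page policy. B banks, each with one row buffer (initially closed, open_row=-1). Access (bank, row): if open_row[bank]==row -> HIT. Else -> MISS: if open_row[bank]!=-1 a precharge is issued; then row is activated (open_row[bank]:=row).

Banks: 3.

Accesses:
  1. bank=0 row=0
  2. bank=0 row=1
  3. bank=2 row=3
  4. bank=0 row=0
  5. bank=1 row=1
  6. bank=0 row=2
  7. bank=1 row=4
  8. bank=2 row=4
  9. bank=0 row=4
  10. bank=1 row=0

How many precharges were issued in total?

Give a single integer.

Acc 1: bank0 row0 -> MISS (open row0); precharges=0
Acc 2: bank0 row1 -> MISS (open row1); precharges=1
Acc 3: bank2 row3 -> MISS (open row3); precharges=1
Acc 4: bank0 row0 -> MISS (open row0); precharges=2
Acc 5: bank1 row1 -> MISS (open row1); precharges=2
Acc 6: bank0 row2 -> MISS (open row2); precharges=3
Acc 7: bank1 row4 -> MISS (open row4); precharges=4
Acc 8: bank2 row4 -> MISS (open row4); precharges=5
Acc 9: bank0 row4 -> MISS (open row4); precharges=6
Acc 10: bank1 row0 -> MISS (open row0); precharges=7

Answer: 7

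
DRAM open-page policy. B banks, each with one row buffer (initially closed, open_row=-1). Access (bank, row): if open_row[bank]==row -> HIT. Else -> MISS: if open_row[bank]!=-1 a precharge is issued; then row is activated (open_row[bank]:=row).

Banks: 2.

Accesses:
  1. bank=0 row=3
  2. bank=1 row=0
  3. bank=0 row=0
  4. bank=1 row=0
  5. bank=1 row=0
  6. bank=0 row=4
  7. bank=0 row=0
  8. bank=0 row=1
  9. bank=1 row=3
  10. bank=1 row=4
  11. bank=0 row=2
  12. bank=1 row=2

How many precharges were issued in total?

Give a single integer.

Acc 1: bank0 row3 -> MISS (open row3); precharges=0
Acc 2: bank1 row0 -> MISS (open row0); precharges=0
Acc 3: bank0 row0 -> MISS (open row0); precharges=1
Acc 4: bank1 row0 -> HIT
Acc 5: bank1 row0 -> HIT
Acc 6: bank0 row4 -> MISS (open row4); precharges=2
Acc 7: bank0 row0 -> MISS (open row0); precharges=3
Acc 8: bank0 row1 -> MISS (open row1); precharges=4
Acc 9: bank1 row3 -> MISS (open row3); precharges=5
Acc 10: bank1 row4 -> MISS (open row4); precharges=6
Acc 11: bank0 row2 -> MISS (open row2); precharges=7
Acc 12: bank1 row2 -> MISS (open row2); precharges=8

Answer: 8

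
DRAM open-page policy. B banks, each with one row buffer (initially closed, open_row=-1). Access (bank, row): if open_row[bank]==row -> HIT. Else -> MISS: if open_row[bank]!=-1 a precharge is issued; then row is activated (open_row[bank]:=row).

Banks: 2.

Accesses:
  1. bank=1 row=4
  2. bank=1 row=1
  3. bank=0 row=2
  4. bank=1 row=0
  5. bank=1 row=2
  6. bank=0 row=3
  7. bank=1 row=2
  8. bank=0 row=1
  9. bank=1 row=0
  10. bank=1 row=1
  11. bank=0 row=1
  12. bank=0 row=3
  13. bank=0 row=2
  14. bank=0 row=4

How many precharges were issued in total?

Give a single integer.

Answer: 10

Derivation:
Acc 1: bank1 row4 -> MISS (open row4); precharges=0
Acc 2: bank1 row1 -> MISS (open row1); precharges=1
Acc 3: bank0 row2 -> MISS (open row2); precharges=1
Acc 4: bank1 row0 -> MISS (open row0); precharges=2
Acc 5: bank1 row2 -> MISS (open row2); precharges=3
Acc 6: bank0 row3 -> MISS (open row3); precharges=4
Acc 7: bank1 row2 -> HIT
Acc 8: bank0 row1 -> MISS (open row1); precharges=5
Acc 9: bank1 row0 -> MISS (open row0); precharges=6
Acc 10: bank1 row1 -> MISS (open row1); precharges=7
Acc 11: bank0 row1 -> HIT
Acc 12: bank0 row3 -> MISS (open row3); precharges=8
Acc 13: bank0 row2 -> MISS (open row2); precharges=9
Acc 14: bank0 row4 -> MISS (open row4); precharges=10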